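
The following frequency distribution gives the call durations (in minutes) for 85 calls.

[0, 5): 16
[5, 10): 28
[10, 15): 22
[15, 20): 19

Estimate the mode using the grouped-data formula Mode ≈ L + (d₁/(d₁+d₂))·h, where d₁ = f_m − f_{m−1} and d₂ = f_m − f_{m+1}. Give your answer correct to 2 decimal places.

8.33

Modal class: [5, 10) (highest frequency 28).
d₁ = 28 − 16 = 12, d₂ = 28 − 22 = 6
Mode ≈ 5 + (12/(12+6)) × 5 = 5 + 3.3333 = 8.3333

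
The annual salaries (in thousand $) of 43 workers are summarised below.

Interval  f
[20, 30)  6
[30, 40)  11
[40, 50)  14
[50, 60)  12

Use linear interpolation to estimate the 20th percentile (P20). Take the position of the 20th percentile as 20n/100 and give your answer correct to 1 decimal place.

Cumulative frequencies: 6, 17, 31, 43
n = 43; position = 20n/100 = 8.6.
This falls in the class [30, 40): L = 30, F = 6, f = 11, h = 10.
20th percentile ≈ 30 + ((8.6 − 6) / 11) × 10 = 32.3636

32.4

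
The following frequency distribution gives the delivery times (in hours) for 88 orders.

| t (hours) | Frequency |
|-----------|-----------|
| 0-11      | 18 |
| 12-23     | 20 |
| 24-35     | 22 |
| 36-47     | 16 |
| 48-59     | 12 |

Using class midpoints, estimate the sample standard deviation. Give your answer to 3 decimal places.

15.918

Midpoints: 5.5, 17.5, 29.5, 41.5, 53.5
n = 88, Σfm = 2404, mean = 27.3182
Σfm² = 87718
Σf(m − x̄)² = Σfm² − (Σfm)²/n = 87718 − 2404²/88 = 22045.0909
Sample variance = 22045.0909 / 87 = 253.3918
Standard deviation = √253.3918 = 15.9183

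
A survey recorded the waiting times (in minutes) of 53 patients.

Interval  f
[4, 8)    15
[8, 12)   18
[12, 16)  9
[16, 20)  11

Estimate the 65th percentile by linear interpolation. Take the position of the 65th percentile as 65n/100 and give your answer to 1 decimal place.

Cumulative frequencies: 15, 33, 42, 53
n = 53; position = 65n/100 = 34.45.
This falls in the class [12, 16): L = 12, F = 33, f = 9, h = 4.
65th percentile ≈ 12 + ((34.45 − 33) / 9) × 4 = 12.6444

12.6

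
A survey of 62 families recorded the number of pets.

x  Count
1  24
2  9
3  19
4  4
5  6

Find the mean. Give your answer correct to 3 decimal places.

2.339

Values: 1, 2, 3, 4, 5
Σfx = 24×1 + 9×2 + 19×3 + 4×4 + 6×5 = 145
n = Σf = 62
Mean = 145 / 62 = 2.3387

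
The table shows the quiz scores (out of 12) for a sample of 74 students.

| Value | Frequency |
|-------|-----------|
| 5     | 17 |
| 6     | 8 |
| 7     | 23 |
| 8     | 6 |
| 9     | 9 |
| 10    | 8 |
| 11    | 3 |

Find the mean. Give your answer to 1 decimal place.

Values: 5, 6, 7, 8, 9, 10, 11
Σfx = 17×5 + 8×6 + 23×7 + 6×8 + 9×9 + 8×10 + 3×11 = 536
n = Σf = 74
Mean = 536 / 74 = 7.2432

7.2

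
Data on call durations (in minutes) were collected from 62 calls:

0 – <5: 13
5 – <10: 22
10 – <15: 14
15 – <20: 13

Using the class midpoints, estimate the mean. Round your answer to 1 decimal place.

Midpoints: 2.5, 7.5, 12.5, 17.5
Σfm = 13×2.5 + 22×7.5 + 14×12.5 + 13×17.5 = 600
n = Σf = 62
Mean = 600 / 62 = 9.6774

9.7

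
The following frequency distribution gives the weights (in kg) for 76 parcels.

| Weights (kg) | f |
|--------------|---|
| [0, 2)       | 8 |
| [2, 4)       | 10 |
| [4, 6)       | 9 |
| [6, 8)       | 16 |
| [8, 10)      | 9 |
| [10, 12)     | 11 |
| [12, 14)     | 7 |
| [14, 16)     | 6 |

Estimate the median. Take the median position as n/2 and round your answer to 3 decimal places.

7.375

Cumulative frequencies: 8, 18, 27, 43, 52, 63, 70, 76
n = 76; position = n/2 = 38.
This falls in the class [6, 8): L = 6, F = 27, f = 16, h = 2.
Median ≈ 6 + ((38 − 27) / 16) × 2 = 7.3750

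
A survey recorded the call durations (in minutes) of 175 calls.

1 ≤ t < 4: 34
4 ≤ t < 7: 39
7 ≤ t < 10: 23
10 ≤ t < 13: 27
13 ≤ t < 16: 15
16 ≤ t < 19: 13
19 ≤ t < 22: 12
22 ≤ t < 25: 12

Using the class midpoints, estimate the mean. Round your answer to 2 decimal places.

10.16

Midpoints: 2.5, 5.5, 8.5, 11.5, 14.5, 17.5, 20.5, 23.5
Σfm = 34×2.5 + 39×5.5 + 23×8.5 + 27×11.5 + 15×14.5 + 13×17.5 + 12×20.5 + 12×23.5 = 1778.5
n = Σf = 175
Mean = 1778.5 / 175 = 10.1629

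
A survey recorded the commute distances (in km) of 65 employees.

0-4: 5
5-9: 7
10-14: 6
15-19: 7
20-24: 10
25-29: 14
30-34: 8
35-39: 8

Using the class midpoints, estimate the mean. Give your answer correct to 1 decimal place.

21.5

Midpoints: 2, 7, 12, 17, 22, 27, 32, 37
Σfm = 5×2 + 7×7 + 6×12 + 7×17 + 10×22 + 14×27 + 8×32 + 8×37 = 1400
n = Σf = 65
Mean = 1400 / 65 = 21.5385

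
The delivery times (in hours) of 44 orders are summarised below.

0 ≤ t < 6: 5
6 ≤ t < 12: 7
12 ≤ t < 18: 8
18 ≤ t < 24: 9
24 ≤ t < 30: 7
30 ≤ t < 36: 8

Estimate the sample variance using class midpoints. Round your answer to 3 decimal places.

Midpoints: 3, 9, 15, 21, 27, 33
n = 44, Σfm = 840, mean = 19.0909
Σfm² = 20196
Σf(m − x̄)² = Σfm² − (Σfm)²/n = 20196 − 840²/44 = 4159.6364
Sample variance = 4159.6364 / 43 = 96.7357

96.736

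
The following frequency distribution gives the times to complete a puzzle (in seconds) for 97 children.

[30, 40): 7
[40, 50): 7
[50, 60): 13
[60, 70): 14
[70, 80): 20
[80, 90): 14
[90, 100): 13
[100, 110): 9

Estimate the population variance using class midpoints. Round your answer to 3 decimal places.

394.856

Midpoints: 35, 45, 55, 65, 75, 85, 95, 105
n = 97, Σfm = 7055, mean = 72.7320
Σfm² = 551425
Σf(m − x̄)² = Σfm² − (Σfm)²/n = 551425 − 7055²/97 = 38301.0309
Population variance = 38301.0309 / 97 = 394.8560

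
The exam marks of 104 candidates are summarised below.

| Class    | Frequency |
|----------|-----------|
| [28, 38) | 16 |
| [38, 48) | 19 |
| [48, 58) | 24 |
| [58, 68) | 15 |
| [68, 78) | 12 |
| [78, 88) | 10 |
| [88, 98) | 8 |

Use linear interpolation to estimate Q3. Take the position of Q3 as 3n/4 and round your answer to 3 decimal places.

Cumulative frequencies: 16, 35, 59, 74, 86, 96, 104
n = 104; position = 3n/4 = 78.
This falls in the class [68, 78): L = 68, F = 74, f = 12, h = 10.
Upper quartile ≈ 68 + ((78 − 74) / 12) × 10 = 71.3333

71.333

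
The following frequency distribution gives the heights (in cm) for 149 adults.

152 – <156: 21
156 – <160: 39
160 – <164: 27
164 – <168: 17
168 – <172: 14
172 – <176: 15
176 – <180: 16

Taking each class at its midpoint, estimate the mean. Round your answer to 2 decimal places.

Midpoints: 154, 158, 162, 166, 170, 174, 178
Σfm = 21×154 + 39×158 + 27×162 + 17×166 + 14×170 + 15×174 + 16×178 = 24430
n = Σf = 149
Mean = 24430 / 149 = 163.9597

163.96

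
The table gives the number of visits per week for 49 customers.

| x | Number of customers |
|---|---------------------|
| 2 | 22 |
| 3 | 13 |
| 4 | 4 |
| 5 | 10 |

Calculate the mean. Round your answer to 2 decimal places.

3.04

Values: 2, 3, 4, 5
Σfx = 22×2 + 13×3 + 4×4 + 10×5 = 149
n = Σf = 49
Mean = 149 / 49 = 3.0408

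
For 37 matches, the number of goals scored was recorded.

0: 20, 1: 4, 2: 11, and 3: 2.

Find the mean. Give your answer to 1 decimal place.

Values: 0, 1, 2, 3
Σfx = 20×0 + 4×1 + 11×2 + 2×3 = 32
n = Σf = 37
Mean = 32 / 37 = 0.8649

0.9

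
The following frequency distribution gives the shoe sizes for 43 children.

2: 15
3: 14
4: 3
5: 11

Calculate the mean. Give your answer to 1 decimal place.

Values: 2, 3, 4, 5
Σfx = 15×2 + 14×3 + 3×4 + 11×5 = 139
n = Σf = 43
Mean = 139 / 43 = 3.2326

3.2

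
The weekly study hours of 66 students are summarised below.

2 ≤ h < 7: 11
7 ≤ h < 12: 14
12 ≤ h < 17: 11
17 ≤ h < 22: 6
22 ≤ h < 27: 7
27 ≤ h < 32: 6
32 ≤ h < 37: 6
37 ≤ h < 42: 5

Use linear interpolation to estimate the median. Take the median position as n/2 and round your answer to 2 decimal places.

Cumulative frequencies: 11, 25, 36, 42, 49, 55, 61, 66
n = 66; position = n/2 = 33.
This falls in the class 12 ≤ h < 17: L = 12, F = 25, f = 11, h = 5.
Median ≈ 12 + ((33 − 25) / 11) × 5 = 15.6364

15.64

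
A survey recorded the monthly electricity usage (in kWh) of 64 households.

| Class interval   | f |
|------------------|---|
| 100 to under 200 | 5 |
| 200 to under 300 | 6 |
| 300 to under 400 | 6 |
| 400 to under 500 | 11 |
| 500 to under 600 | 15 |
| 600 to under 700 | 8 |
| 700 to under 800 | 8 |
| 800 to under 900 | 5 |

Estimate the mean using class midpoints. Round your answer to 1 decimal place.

Midpoints: 150, 250, 350, 450, 550, 650, 750, 850
Σfm = 5×150 + 6×250 + 6×350 + 11×450 + 15×550 + 8×650 + 8×750 + 5×850 = 33000
n = Σf = 64
Mean = 33000 / 64 = 515.6250

515.6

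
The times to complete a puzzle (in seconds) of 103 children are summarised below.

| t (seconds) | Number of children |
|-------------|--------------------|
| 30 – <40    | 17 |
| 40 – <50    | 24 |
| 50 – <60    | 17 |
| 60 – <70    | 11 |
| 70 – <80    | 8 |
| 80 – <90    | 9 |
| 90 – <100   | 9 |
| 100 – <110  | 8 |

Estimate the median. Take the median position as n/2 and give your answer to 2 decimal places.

56.18

Cumulative frequencies: 17, 41, 58, 69, 77, 86, 95, 103
n = 103; position = n/2 = 51.5.
This falls in the class 50 – <60: L = 50, F = 41, f = 17, h = 10.
Median ≈ 50 + ((51.5 − 41) / 17) × 10 = 56.1765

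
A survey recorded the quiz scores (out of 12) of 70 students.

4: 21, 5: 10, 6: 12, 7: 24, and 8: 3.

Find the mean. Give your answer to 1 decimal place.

Values: 4, 5, 6, 7, 8
Σfx = 21×4 + 10×5 + 12×6 + 24×7 + 3×8 = 398
n = Σf = 70
Mean = 398 / 70 = 5.6857

5.7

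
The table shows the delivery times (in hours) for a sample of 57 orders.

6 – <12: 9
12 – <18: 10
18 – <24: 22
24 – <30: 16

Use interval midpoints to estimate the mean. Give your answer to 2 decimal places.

19.74

Midpoints: 9, 15, 21, 27
Σfm = 9×9 + 10×15 + 22×21 + 16×27 = 1125
n = Σf = 57
Mean = 1125 / 57 = 19.7368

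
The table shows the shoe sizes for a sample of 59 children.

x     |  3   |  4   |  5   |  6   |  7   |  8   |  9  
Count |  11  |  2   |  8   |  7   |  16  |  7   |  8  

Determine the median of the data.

7

Cumulative frequencies: 11, 13, 21, 28, 44, 51, 59
n = 59, so the median is the value in position (n+1)/2 = 30.
Position 30 falls at value 7.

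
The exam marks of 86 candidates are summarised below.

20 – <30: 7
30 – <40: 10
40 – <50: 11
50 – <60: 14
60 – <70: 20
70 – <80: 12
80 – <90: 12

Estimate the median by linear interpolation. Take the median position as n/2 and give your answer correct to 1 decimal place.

Cumulative frequencies: 7, 17, 28, 42, 62, 74, 86
n = 86; position = n/2 = 43.
This falls in the class 60 – <70: L = 60, F = 42, f = 20, h = 10.
Median ≈ 60 + ((43 − 42) / 20) × 10 = 60.5000

60.5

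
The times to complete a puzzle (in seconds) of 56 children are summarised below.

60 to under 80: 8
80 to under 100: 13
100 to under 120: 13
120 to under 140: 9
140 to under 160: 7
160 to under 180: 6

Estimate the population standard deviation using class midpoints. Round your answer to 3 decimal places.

Midpoints: 70, 90, 110, 130, 150, 170
n = 56, Σfm = 6400, mean = 114.2857
Σfm² = 784800
Σf(m − x̄)² = Σfm² − (Σfm)²/n = 784800 − 6400²/56 = 53371.4286
Population variance = 53371.4286 / 56 = 953.0612
Standard deviation = √953.0612 = 30.8717

30.872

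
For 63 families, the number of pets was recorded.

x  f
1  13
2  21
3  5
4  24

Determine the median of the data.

2

Cumulative frequencies: 13, 34, 39, 63
n = 63, so the median is the value in position (n+1)/2 = 32.
Position 32 falls at value 2.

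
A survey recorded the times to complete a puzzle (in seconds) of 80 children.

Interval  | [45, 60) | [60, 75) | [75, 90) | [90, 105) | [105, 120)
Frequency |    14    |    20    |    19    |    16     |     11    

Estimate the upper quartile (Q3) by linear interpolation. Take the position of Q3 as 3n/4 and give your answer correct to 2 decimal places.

96.56

Cumulative frequencies: 14, 34, 53, 69, 80
n = 80; position = 3n/4 = 60.
This falls in the class [90, 105): L = 90, F = 53, f = 16, h = 15.
Upper quartile ≈ 90 + ((60 − 53) / 16) × 15 = 96.5625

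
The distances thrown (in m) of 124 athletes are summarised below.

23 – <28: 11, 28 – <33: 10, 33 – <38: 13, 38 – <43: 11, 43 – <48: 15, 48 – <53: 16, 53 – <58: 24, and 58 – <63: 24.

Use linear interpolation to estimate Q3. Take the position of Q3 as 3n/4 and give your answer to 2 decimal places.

Cumulative frequencies: 11, 21, 34, 45, 60, 76, 100, 124
n = 124; position = 3n/4 = 93.
This falls in the class 53 – <58: L = 53, F = 76, f = 24, h = 5.
Upper quartile ≈ 53 + ((93 − 76) / 24) × 5 = 56.5417

56.54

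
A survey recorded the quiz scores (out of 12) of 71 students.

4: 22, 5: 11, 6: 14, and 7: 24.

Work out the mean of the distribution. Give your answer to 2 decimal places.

Values: 4, 5, 6, 7
Σfx = 22×4 + 11×5 + 14×6 + 24×7 = 395
n = Σf = 71
Mean = 395 / 71 = 5.5634

5.56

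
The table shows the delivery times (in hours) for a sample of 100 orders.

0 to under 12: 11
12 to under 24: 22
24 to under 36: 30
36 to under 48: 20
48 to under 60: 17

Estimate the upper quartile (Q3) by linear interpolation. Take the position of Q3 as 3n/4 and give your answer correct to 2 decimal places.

Cumulative frequencies: 11, 33, 63, 83, 100
n = 100; position = 3n/4 = 75.
This falls in the class 36 to under 48: L = 36, F = 63, f = 20, h = 12.
Upper quartile ≈ 36 + ((75 − 63) / 20) × 12 = 43.2000

43.20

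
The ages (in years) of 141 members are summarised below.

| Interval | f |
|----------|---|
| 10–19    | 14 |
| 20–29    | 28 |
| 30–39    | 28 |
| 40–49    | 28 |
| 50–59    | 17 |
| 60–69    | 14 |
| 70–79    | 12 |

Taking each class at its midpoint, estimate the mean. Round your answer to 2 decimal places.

Midpoints: 14.5, 24.5, 34.5, 44.5, 54.5, 64.5, 74.5
Σfm = 14×14.5 + 28×24.5 + 28×34.5 + 28×44.5 + 17×54.5 + 14×64.5 + 12×74.5 = 5824.5
n = Σf = 141
Mean = 5824.5 / 141 = 41.3085

41.31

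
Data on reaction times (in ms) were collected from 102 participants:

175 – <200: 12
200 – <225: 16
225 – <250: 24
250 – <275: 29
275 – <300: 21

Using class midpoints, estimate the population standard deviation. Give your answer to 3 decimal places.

Midpoints: 187.5, 212.5, 237.5, 262.5, 287.5
n = 102, Σfm = 25000, mean = 245.0980
Σfm² = 6232187.5
Σf(m − x̄)² = Σfm² − (Σfm)²/n = 6232187.5 − 25000²/102 = 104736.5196
Population variance = 104736.5196 / 102 = 1026.8286
Standard deviation = √1026.8286 = 32.0442

32.044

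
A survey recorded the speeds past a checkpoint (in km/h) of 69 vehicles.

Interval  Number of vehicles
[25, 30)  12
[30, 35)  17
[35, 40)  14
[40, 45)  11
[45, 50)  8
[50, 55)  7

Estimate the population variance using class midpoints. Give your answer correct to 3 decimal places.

Midpoints: 27.5, 32.5, 37.5, 42.5, 47.5, 52.5
n = 69, Σfm = 2622.5, mean = 38.0072
Σfm² = 103931.25
Σf(m − x̄)² = Σfm² − (Σfm)²/n = 103931.25 − 2622.5²/69 = 4257.2464
Population variance = 4257.2464 / 69 = 61.6992

61.699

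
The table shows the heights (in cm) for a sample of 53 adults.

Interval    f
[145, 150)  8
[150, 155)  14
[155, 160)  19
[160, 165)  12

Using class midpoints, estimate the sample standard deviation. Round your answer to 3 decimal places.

Midpoints: 147.5, 152.5, 157.5, 162.5
n = 53, Σfm = 8257.5, mean = 155.8019
Σfm² = 1287831.25
Σf(m − x̄)² = Σfm² − (Σfm)²/n = 1287831.25 − 8257.5²/53 = 1297.1698
Sample variance = 1297.1698 / 52 = 24.9456
Standard deviation = √24.9456 = 4.9946

4.995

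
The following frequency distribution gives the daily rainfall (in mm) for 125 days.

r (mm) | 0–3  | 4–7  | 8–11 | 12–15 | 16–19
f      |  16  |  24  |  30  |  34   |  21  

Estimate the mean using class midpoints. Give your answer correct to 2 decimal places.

10.14

Midpoints: 1.5, 5.5, 9.5, 13.5, 17.5
Σfm = 16×1.5 + 24×5.5 + 30×9.5 + 34×13.5 + 21×17.5 = 1267.5
n = Σf = 125
Mean = 1267.5 / 125 = 10.1400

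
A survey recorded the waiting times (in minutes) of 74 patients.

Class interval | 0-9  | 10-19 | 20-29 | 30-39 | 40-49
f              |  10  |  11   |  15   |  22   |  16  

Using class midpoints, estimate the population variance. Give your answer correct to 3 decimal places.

Midpoints: 4.5, 14.5, 24.5, 34.5, 44.5
n = 74, Σfm = 2043, mean = 27.6081
Σfm² = 69388.5
Σf(m − x̄)² = Σfm² − (Σfm)²/n = 69388.5 − 2043²/74 = 12985.1351
Population variance = 12985.1351 / 74 = 175.4748

175.475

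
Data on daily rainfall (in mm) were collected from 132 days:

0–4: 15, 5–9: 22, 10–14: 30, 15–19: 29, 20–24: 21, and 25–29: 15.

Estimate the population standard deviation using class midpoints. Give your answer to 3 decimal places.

Midpoints: 2, 7, 12, 17, 22, 27
n = 132, Σfm = 1904, mean = 14.4242
Σfm² = 34938
Σf(m − x̄)² = Σfm² − (Σfm)²/n = 34938 − 1904²/132 = 7474.2424
Population variance = 7474.2424 / 132 = 56.6230
Standard deviation = √56.6230 = 7.5248

7.525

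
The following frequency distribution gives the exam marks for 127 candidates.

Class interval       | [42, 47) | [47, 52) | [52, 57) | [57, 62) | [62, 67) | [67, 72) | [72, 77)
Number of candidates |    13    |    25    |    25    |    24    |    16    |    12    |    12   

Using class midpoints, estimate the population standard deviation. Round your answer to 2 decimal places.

Midpoints: 44.5, 49.5, 54.5, 59.5, 64.5, 69.5, 74.5
n = 127, Σfm = 7366.5, mean = 58.0039
Σfm² = 437351.75
Σf(m − x̄)² = Σfm² − (Σfm)²/n = 437351.75 − 7366.5²/127 = 10065.7480
Population variance = 10065.7480 / 127 = 79.2579
Standard deviation = √79.2579 = 8.9027

8.90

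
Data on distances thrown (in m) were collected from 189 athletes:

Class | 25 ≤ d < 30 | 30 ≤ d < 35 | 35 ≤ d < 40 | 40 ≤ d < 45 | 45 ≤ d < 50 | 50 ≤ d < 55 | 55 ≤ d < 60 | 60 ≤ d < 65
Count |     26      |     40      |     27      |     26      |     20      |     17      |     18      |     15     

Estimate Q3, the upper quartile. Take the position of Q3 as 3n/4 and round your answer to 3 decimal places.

Cumulative frequencies: 26, 66, 93, 119, 139, 156, 174, 189
n = 189; position = 3n/4 = 141.75.
This falls in the class 50 ≤ d < 55: L = 50, F = 139, f = 17, h = 5.
Upper quartile ≈ 50 + ((141.75 − 139) / 17) × 5 = 50.8088

50.809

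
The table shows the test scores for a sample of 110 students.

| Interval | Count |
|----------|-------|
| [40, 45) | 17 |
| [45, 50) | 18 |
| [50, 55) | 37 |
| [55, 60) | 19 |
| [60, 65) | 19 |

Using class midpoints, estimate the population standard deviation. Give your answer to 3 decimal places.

Midpoints: 42.5, 47.5, 52.5, 57.5, 62.5
n = 110, Σfm = 5800, mean = 52.7273
Σfm² = 310337.5
Σf(m − x̄)² = Σfm² − (Σfm)²/n = 310337.5 − 5800²/110 = 4519.3182
Population variance = 4519.3182 / 110 = 41.0847
Standard deviation = √41.0847 = 6.4097

6.410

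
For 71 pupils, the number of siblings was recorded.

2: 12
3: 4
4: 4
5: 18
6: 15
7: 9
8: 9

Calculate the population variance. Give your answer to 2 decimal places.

Values: 2, 3, 4, 5, 6, 7, 8
n = 71, Σfx = 367, mean = 5.1690
Σfx² = 2155
Σf(x − x̄)² = Σfx² − (Σfx)²/n = 2155 − 367²/71 = 257.9718
Population variance = 257.9718 / 71 = 3.6334

3.63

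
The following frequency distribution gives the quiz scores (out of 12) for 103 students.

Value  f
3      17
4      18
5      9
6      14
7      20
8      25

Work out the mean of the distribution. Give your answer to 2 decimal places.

5.75

Values: 3, 4, 5, 6, 7, 8
Σfx = 17×3 + 18×4 + 9×5 + 14×6 + 20×7 + 25×8 = 592
n = Σf = 103
Mean = 592 / 103 = 5.7476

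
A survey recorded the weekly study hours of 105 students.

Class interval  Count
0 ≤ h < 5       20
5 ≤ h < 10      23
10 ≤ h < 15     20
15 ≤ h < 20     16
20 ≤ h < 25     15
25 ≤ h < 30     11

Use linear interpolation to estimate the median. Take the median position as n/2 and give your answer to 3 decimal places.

Cumulative frequencies: 20, 43, 63, 79, 94, 105
n = 105; position = n/2 = 52.5.
This falls in the class 10 ≤ h < 15: L = 10, F = 43, f = 20, h = 5.
Median ≈ 10 + ((52.5 − 43) / 20) × 5 = 12.3750

12.375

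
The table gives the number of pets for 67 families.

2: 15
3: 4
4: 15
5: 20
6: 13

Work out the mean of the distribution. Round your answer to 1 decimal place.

4.2

Values: 2, 3, 4, 5, 6
Σfx = 15×2 + 4×3 + 15×4 + 20×5 + 13×6 = 280
n = Σf = 67
Mean = 280 / 67 = 4.1791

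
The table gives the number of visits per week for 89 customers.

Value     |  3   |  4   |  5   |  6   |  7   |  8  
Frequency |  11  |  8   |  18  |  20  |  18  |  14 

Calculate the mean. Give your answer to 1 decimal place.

5.8

Values: 3, 4, 5, 6, 7, 8
Σfx = 11×3 + 8×4 + 18×5 + 20×6 + 18×7 + 14×8 = 513
n = Σf = 89
Mean = 513 / 89 = 5.7640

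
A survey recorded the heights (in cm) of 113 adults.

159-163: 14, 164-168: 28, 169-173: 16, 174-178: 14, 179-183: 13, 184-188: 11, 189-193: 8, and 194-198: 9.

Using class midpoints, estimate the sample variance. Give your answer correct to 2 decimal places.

Midpoints: 161, 166, 171, 176, 181, 186, 191, 196
n = 113, Σfm = 19793, mean = 175.1593
Σfm² = 3480023
Σf(m − x̄)² = Σfm² − (Σfm)²/n = 3480023 − 19793²/113 = 13095.1327
Sample variance = 13095.1327 / 112 = 116.9208

116.92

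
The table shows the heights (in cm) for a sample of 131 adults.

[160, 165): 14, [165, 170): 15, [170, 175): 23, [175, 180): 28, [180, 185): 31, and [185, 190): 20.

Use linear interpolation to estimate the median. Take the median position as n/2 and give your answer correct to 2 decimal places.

Cumulative frequencies: 14, 29, 52, 80, 111, 131
n = 131; position = n/2 = 65.5.
This falls in the class [175, 180): L = 175, F = 52, f = 28, h = 5.
Median ≈ 175 + ((65.5 − 52) / 28) × 5 = 177.4107

177.41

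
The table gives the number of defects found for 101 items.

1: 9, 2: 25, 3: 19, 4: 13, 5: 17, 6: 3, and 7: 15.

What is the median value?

Cumulative frequencies: 9, 34, 53, 66, 83, 86, 101
n = 101, so the median is the value in position (n+1)/2 = 51.
Position 51 falls at value 3.

3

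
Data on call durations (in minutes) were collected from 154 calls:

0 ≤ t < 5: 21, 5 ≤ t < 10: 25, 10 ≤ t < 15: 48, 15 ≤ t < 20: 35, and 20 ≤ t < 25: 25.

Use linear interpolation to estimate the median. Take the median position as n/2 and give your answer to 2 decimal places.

13.23

Cumulative frequencies: 21, 46, 94, 129, 154
n = 154; position = n/2 = 77.
This falls in the class 10 ≤ t < 15: L = 10, F = 46, f = 48, h = 5.
Median ≈ 10 + ((77 − 46) / 48) × 5 = 13.2292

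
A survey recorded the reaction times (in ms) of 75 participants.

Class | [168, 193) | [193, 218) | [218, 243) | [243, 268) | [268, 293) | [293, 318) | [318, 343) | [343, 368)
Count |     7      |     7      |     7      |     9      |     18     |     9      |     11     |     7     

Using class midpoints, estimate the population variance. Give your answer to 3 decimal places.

2688.889

Midpoints: 180.5, 205.5, 230.5, 255.5, 280.5, 305.5, 330.5, 355.5
n = 75, Σfm = 20537.5, mean = 273.8333
Σfm² = 5825518.75
Σf(m − x̄)² = Σfm² − (Σfm)²/n = 5825518.75 − 20537.5²/75 = 201666.6667
Population variance = 201666.6667 / 75 = 2688.8889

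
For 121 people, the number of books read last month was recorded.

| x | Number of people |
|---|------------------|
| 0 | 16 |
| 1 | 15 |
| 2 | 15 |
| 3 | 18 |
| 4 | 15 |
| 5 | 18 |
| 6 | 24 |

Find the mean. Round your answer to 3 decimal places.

Values: 0, 1, 2, 3, 4, 5, 6
Σfx = 16×0 + 15×1 + 15×2 + 18×3 + 15×4 + 18×5 + 24×6 = 393
n = Σf = 121
Mean = 393 / 121 = 3.2479

3.248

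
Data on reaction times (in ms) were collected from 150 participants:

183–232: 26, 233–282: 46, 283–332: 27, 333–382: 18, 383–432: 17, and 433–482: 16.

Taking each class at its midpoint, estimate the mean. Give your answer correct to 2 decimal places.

308.17

Midpoints: 207.5, 257.5, 307.5, 357.5, 407.5, 457.5
Σfm = 26×207.5 + 46×257.5 + 27×307.5 + 18×357.5 + 17×407.5 + 16×457.5 = 46225
n = Σf = 150
Mean = 46225 / 150 = 308.1667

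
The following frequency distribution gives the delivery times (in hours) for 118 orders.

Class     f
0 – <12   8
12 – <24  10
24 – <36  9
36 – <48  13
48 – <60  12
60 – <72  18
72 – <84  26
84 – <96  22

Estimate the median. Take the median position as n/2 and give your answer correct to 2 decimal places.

Cumulative frequencies: 8, 18, 27, 40, 52, 70, 96, 118
n = 118; position = n/2 = 59.
This falls in the class 60 – <72: L = 60, F = 52, f = 18, h = 12.
Median ≈ 60 + ((59 − 52) / 18) × 12 = 64.6667

64.67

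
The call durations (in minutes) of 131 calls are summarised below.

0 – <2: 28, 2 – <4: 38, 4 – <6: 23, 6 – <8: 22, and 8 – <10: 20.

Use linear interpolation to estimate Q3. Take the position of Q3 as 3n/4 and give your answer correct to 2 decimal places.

6.84

Cumulative frequencies: 28, 66, 89, 111, 131
n = 131; position = 3n/4 = 98.25.
This falls in the class 6 – <8: L = 6, F = 89, f = 22, h = 2.
Upper quartile ≈ 6 + ((98.25 − 89) / 22) × 2 = 6.8409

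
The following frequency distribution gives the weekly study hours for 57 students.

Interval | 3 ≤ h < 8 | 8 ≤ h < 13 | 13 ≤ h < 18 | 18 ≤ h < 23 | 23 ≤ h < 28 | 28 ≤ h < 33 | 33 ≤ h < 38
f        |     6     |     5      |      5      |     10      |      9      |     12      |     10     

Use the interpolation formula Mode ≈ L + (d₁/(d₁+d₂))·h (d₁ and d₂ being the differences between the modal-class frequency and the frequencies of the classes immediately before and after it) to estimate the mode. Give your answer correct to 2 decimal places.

Modal class: 28 ≤ h < 33 (highest frequency 12).
d₁ = 12 − 9 = 3, d₂ = 12 − 10 = 2
Mode ≈ 28 + (3/(3+2)) × 5 = 28 + 3.0000 = 31.0000

31.00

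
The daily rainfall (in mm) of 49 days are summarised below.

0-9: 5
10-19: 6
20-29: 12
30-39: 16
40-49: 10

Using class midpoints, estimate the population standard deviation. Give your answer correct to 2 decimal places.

12.28

Midpoints: 4.5, 14.5, 24.5, 34.5, 44.5
n = 49, Σfm = 1400.5, mean = 28.5816
Σfm² = 47412.25
Σf(m − x̄)² = Σfm² − (Σfm)²/n = 47412.25 − 1400.5²/49 = 7383.6735
Population variance = 7383.6735 / 49 = 150.6872
Standard deviation = √150.6872 = 12.2755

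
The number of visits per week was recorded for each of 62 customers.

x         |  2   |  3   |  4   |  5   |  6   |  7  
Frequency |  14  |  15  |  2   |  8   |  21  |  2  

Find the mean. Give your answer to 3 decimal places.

Values: 2, 3, 4, 5, 6, 7
Σfx = 14×2 + 15×3 + 2×4 + 8×5 + 21×6 + 2×7 = 261
n = Σf = 62
Mean = 261 / 62 = 4.2097

4.210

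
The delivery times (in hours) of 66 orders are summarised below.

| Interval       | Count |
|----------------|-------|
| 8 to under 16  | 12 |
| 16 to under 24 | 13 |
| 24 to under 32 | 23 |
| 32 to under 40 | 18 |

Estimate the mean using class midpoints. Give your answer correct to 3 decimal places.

Midpoints: 12, 20, 28, 36
Σfm = 12×12 + 13×20 + 23×28 + 18×36 = 1696
n = Σf = 66
Mean = 1696 / 66 = 25.6970

25.697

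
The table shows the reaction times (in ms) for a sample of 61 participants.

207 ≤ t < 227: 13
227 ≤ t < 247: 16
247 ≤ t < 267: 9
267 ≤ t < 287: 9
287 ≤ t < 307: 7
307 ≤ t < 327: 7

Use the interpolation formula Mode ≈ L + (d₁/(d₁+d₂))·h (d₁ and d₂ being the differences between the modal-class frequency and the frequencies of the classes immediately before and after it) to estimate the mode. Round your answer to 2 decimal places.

Modal class: 227 ≤ t < 247 (highest frequency 16).
d₁ = 16 − 13 = 3, d₂ = 16 − 9 = 7
Mode ≈ 227 + (3/(3+7)) × 20 = 227 + 6.0000 = 233.0000

233.00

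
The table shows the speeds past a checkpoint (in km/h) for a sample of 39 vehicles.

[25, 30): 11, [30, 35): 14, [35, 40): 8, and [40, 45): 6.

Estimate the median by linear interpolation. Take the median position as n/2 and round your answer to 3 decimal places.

33.036

Cumulative frequencies: 11, 25, 33, 39
n = 39; position = n/2 = 19.5.
This falls in the class [30, 35): L = 30, F = 11, f = 14, h = 5.
Median ≈ 30 + ((19.5 − 11) / 14) × 5 = 33.0357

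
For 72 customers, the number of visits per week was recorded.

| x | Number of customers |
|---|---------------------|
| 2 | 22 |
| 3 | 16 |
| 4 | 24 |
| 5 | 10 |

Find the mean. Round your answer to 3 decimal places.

Values: 2, 3, 4, 5
Σfx = 22×2 + 16×3 + 24×4 + 10×5 = 238
n = Σf = 72
Mean = 238 / 72 = 3.3056

3.306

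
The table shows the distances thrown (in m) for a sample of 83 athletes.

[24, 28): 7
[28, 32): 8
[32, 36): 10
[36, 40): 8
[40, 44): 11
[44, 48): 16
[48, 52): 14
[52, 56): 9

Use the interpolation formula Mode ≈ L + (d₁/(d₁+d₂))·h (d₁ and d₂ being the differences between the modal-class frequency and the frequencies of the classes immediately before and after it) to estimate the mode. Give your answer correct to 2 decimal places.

Modal class: [44, 48) (highest frequency 16).
d₁ = 16 − 11 = 5, d₂ = 16 − 14 = 2
Mode ≈ 44 + (5/(5+2)) × 4 = 44 + 2.8571 = 46.8571

46.86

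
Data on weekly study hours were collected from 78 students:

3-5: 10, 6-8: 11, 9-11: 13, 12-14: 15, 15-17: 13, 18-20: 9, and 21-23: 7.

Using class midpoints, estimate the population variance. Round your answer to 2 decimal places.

29.63

Midpoints: 4, 7, 10, 13, 16, 19, 22
n = 78, Σfm = 975, mean = 12.5000
Σfm² = 14499
Σf(m − x̄)² = Σfm² − (Σfm)²/n = 14499 − 975²/78 = 2311.5000
Population variance = 2311.5000 / 78 = 29.6346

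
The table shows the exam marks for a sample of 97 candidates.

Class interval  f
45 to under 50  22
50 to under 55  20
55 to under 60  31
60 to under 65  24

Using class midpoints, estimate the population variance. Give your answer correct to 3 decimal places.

29.769

Midpoints: 47.5, 52.5, 57.5, 62.5
n = 97, Σfm = 5377.5, mean = 55.4381
Σfm² = 301006.25
Σf(m − x̄)² = Σfm² − (Σfm)²/n = 301006.25 − 5377.5²/97 = 2887.6289
Population variance = 2887.6289 / 97 = 29.7694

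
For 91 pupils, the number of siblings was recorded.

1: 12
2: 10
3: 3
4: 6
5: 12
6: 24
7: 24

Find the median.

6

Cumulative frequencies: 12, 22, 25, 31, 43, 67, 91
n = 91, so the median is the value in position (n+1)/2 = 46.
Position 46 falls at value 6.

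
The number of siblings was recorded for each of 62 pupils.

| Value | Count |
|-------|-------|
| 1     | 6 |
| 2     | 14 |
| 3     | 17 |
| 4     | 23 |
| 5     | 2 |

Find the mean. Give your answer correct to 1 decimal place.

Values: 1, 2, 3, 4, 5
Σfx = 6×1 + 14×2 + 17×3 + 23×4 + 2×5 = 187
n = Σf = 62
Mean = 187 / 62 = 3.0161

3.0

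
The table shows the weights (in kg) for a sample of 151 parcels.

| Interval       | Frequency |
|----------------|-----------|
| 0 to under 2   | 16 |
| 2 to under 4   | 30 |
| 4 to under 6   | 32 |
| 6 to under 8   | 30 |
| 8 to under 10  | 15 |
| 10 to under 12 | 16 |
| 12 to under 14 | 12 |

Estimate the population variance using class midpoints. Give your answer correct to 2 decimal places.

12.22

Midpoints: 1, 3, 5, 7, 9, 11, 13
n = 151, Σfm = 943, mean = 6.2450
Σfm² = 7735
Σf(m − x̄)² = Σfm² − (Σfm)²/n = 7735 − 943²/151 = 1845.9338
Population variance = 1845.9338 / 151 = 12.2247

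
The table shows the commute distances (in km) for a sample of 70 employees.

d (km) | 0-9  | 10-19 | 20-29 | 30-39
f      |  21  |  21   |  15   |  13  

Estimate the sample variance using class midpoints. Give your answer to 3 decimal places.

Midpoints: 4.5, 14.5, 24.5, 34.5
n = 70, Σfm = 1215, mean = 17.3571
Σfm² = 29317.5
Σf(m − x̄)² = Σfm² − (Σfm)²/n = 29317.5 − 1215²/70 = 8228.5714
Sample variance = 8228.5714 / 69 = 119.2547

119.255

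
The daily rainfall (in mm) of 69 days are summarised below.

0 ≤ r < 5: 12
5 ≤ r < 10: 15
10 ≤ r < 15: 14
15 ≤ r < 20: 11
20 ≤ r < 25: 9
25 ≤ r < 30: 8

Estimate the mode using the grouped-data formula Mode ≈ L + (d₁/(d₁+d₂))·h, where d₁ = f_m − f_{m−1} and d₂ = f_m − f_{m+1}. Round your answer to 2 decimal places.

Modal class: 5 ≤ r < 10 (highest frequency 15).
d₁ = 15 − 12 = 3, d₂ = 15 − 14 = 1
Mode ≈ 5 + (3/(3+1)) × 5 = 5 + 3.7500 = 8.7500

8.75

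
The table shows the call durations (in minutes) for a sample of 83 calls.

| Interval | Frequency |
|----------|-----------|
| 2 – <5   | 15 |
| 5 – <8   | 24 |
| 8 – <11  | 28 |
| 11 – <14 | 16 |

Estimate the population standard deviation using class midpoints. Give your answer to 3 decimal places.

Midpoints: 3.5, 6.5, 9.5, 12.5
n = 83, Σfm = 674.5, mean = 8.1265
Σfm² = 6224.75
Σf(m − x̄)² = Σfm² − (Σfm)²/n = 6224.75 − 674.5²/83 = 743.4217
Population variance = 743.4217 / 83 = 8.9569
Standard deviation = √8.9569 = 2.9928

2.993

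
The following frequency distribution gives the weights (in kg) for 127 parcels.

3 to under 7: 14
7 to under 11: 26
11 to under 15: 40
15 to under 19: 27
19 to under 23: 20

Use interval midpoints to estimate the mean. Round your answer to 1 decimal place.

13.4

Midpoints: 5, 9, 13, 17, 21
Σfm = 14×5 + 26×9 + 40×13 + 27×17 + 20×21 = 1703
n = Σf = 127
Mean = 1703 / 127 = 13.4094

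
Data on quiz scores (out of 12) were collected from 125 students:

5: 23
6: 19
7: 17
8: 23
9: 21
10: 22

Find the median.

8

Cumulative frequencies: 23, 42, 59, 82, 103, 125
n = 125, so the median is the value in position (n+1)/2 = 63.
Position 63 falls at value 8.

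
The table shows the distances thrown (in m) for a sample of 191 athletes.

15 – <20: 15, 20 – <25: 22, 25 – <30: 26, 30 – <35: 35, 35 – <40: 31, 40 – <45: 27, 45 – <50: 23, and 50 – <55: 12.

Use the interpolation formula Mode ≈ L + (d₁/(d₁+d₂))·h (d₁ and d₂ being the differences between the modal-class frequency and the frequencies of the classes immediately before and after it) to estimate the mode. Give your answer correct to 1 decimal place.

33.5

Modal class: 30 – <35 (highest frequency 35).
d₁ = 35 − 26 = 9, d₂ = 35 − 31 = 4
Mode ≈ 30 + (9/(9+4)) × 5 = 30 + 3.4615 = 33.4615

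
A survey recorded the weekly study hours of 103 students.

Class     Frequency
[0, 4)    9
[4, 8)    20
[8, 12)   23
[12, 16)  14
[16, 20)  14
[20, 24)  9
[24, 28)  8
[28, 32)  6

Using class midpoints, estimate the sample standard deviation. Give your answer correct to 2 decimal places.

7.93

Midpoints: 2, 6, 10, 14, 18, 22, 26, 30
n = 103, Σfm = 1402, mean = 13.6117
Σfm² = 25500
Σf(m − x̄)² = Σfm² − (Σfm)²/n = 25500 − 1402²/103 = 6416.4660
Sample variance = 6416.4660 / 102 = 62.9065
Standard deviation = √62.9065 = 7.9314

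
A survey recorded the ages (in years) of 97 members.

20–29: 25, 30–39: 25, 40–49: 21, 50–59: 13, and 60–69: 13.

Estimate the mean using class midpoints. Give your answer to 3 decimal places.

40.789

Midpoints: 24.5, 34.5, 44.5, 54.5, 64.5
Σfm = 25×24.5 + 25×34.5 + 21×44.5 + 13×54.5 + 13×64.5 = 3956.5
n = Σf = 97
Mean = 3956.5 / 97 = 40.7887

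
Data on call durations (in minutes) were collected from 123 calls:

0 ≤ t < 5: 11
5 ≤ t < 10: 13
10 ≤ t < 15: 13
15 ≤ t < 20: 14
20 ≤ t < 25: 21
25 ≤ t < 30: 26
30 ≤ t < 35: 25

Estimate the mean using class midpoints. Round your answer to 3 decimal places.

20.589

Midpoints: 2.5, 7.5, 12.5, 17.5, 22.5, 27.5, 32.5
Σfm = 11×2.5 + 13×7.5 + 13×12.5 + 14×17.5 + 21×22.5 + 26×27.5 + 25×32.5 = 2532.5
n = Σf = 123
Mean = 2532.5 / 123 = 20.5894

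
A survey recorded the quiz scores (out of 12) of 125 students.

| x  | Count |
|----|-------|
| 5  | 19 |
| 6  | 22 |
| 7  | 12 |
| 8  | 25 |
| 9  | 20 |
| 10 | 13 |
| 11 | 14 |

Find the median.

Cumulative frequencies: 19, 41, 53, 78, 98, 111, 125
n = 125, so the median is the value in position (n+1)/2 = 63.
Position 63 falls at value 8.

8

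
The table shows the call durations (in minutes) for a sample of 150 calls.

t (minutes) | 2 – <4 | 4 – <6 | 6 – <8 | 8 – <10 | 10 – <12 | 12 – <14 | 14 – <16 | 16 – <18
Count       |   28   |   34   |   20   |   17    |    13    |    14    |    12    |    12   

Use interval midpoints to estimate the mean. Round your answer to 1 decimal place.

Midpoints: 3, 5, 7, 9, 11, 13, 15, 17
Σfm = 28×3 + 34×5 + 20×7 + 17×9 + 13×11 + 14×13 + 12×15 + 12×17 = 1256
n = Σf = 150
Mean = 1256 / 150 = 8.3733

8.4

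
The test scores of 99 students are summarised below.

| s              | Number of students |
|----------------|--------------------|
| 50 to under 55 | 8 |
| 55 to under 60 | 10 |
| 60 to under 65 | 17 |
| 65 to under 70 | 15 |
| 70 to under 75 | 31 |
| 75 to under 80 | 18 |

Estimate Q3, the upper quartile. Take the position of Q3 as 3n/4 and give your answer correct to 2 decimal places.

73.91

Cumulative frequencies: 8, 18, 35, 50, 81, 99
n = 99; position = 3n/4 = 74.25.
This falls in the class 70 to under 75: L = 70, F = 50, f = 31, h = 5.
Upper quartile ≈ 70 + ((74.25 − 50) / 31) × 5 = 73.9113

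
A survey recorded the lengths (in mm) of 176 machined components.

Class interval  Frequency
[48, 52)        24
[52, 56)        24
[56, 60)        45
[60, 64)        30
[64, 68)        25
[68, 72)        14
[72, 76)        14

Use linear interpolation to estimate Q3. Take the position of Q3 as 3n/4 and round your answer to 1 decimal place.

65.4

Cumulative frequencies: 24, 48, 93, 123, 148, 162, 176
n = 176; position = 3n/4 = 132.
This falls in the class [64, 68): L = 64, F = 123, f = 25, h = 4.
Upper quartile ≈ 64 + ((132 − 123) / 25) × 4 = 65.4400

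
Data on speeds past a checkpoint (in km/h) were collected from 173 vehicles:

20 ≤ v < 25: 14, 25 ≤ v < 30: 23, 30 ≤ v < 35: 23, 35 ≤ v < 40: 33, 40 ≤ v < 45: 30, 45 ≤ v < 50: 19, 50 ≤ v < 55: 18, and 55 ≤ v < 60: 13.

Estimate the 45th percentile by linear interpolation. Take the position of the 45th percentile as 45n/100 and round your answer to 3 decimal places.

37.705

Cumulative frequencies: 14, 37, 60, 93, 123, 142, 160, 173
n = 173; position = 45n/100 = 77.85.
This falls in the class 35 ≤ v < 40: L = 35, F = 60, f = 33, h = 5.
45th percentile ≈ 35 + ((77.85 − 60) / 33) × 5 = 37.7045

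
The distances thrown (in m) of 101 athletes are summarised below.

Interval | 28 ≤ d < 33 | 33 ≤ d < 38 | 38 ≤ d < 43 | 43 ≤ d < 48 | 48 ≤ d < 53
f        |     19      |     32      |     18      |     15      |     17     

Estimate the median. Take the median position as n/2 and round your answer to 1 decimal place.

Cumulative frequencies: 19, 51, 69, 84, 101
n = 101; position = n/2 = 50.5.
This falls in the class 33 ≤ d < 38: L = 33, F = 19, f = 32, h = 5.
Median ≈ 33 + ((50.5 − 19) / 32) × 5 = 37.9219

37.9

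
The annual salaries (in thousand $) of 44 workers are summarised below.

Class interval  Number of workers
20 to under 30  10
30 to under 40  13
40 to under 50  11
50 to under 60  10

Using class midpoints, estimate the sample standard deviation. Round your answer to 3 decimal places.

Midpoints: 25, 35, 45, 55
n = 44, Σfm = 1750, mean = 39.7727
Σfm² = 74700
Σf(m − x̄)² = Σfm² − (Σfm)²/n = 74700 − 1750²/44 = 5097.7273
Sample variance = 5097.7273 / 43 = 118.5518
Standard deviation = √118.5518 = 10.8881

10.888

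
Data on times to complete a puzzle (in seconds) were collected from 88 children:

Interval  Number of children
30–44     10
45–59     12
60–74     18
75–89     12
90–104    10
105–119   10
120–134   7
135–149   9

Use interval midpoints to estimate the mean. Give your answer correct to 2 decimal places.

84.56

Midpoints: 37, 52, 67, 82, 97, 112, 127, 142
Σfm = 10×37 + 12×52 + 18×67 + 12×82 + 10×97 + 10×112 + 7×127 + 9×142 = 7441
n = Σf = 88
Mean = 7441 / 88 = 84.5568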